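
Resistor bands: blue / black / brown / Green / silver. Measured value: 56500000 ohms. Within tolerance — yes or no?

Blue → 6 (first significant figure)
Black → 0 (second significant figure)
Brown → 1 (third significant figure)
Green → ×10^5 multiplier
Silver → ±10% tolerance
601 × 100000 = 60100000 Ω
Allowed range: 54090000 Ω to 66110000 Ω.
56500000 ohms lies inside that range.

yes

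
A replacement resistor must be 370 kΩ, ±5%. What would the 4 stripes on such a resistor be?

orange, violet, yellow, gold

370000 Ω = 37 × 10^4.
3 → orange
7 → violet
Multiplier 10^4 → yellow.
±5% tolerance → gold.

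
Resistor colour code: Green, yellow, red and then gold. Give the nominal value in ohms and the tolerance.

5400 Ω ±5%

Green → 5 (first significant figure)
Yellow → 4 (second significant figure)
Red → ×10^2 multiplier
Gold → ±5% tolerance
54 × 100 = 5400 Ω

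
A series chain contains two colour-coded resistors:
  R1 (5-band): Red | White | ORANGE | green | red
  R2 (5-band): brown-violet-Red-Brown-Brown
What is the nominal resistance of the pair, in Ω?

R1: red, white, orange → 293; green ×10^5 → 29300000 Ω.
R2: brown, violet, red → 172; brown ×10 → 1720 Ω.
Series: 29300000 + 1720 = 29301720 Ω.

29301720 Ω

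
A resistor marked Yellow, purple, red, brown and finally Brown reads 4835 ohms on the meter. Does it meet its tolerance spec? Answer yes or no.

no

Yellow → 4 (first significant figure)
Violet → 7 (second significant figure)
Red → 2 (third significant figure)
Brown → ×10 multiplier
Brown → ±1% tolerance
472 × 10 = 4720 Ω
Allowed range: 4672.8 Ω to 4767.2 Ω.
4835 ohms lies outside that range.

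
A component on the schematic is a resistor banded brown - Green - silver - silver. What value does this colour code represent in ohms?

Brown → 1 (first significant figure)
Green → 5 (second significant figure)
Silver → ×0.01 multiplier
15 × 0.01 = 0.15 Ω

0.15 Ω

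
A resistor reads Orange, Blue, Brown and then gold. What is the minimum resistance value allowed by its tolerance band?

Orange → 3 (first significant figure)
Blue → 6 (second significant figure)
Brown → ×10 multiplier
Gold → ±5% tolerance
36 × 10 = 360 Ω
Minimum = 360 × (1 − 5/100) = 342 Ω.

342 Ω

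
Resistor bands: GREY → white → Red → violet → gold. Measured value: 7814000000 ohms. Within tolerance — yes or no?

no

Grey → 8 (first significant figure)
White → 9 (second significant figure)
Red → 2 (third significant figure)
Violet → ×10^7 multiplier
Gold → ±5% tolerance
892 × 10000000 = 8920000000 Ω
Allowed range: 8474000000 Ω to 9366000000 Ω.
7814000000 ohms lies outside that range.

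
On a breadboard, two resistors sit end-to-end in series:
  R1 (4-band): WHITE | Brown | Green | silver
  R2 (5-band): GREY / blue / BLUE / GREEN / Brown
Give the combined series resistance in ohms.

R1: white, brown → 91; green ×10^5 → 9100000 Ω.
R2: grey, blue, blue → 866; green ×10^5 → 86600000 Ω.
Series: 9100000 + 86600000 = 95700000 Ω.

95700000 Ω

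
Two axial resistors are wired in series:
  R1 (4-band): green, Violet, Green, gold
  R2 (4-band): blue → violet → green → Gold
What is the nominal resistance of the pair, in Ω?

R1: green, violet → 57; green ×10^5 → 5700000 Ω.
R2: blue, violet → 67; green ×10^5 → 6700000 Ω.
Series: 5700000 + 6700000 = 12400000 Ω.

12400000 Ω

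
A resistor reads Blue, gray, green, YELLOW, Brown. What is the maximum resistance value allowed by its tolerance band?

6918500 Ω

Blue → 6 (first significant figure)
Grey → 8 (second significant figure)
Green → 5 (third significant figure)
Yellow → ×10^4 multiplier
Brown → ±1% tolerance
685 × 10000 = 6850000 Ω
Maximum = 6850000 × (1 + 1/100) = 6918500 Ω.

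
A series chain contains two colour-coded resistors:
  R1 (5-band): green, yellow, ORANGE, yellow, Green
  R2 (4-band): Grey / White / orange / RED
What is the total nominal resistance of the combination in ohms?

R1: green, yellow, orange → 543; yellow ×10^4 → 5430000 Ω.
R2: grey, white → 89; orange ×10^3 → 89000 Ω.
Series: 5430000 + 89000 = 5519000 Ω.

5519000 Ω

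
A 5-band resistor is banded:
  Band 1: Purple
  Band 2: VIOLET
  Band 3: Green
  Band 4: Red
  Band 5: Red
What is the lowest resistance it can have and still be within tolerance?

Violet → 7 (first significant figure)
Violet → 7 (second significant figure)
Green → 5 (third significant figure)
Red → ×10^2 multiplier
Red → ±2% tolerance
775 × 100 = 77500 Ω
Lowest = 77500 × (1 − 2/100) = 75950 Ω.

75950 Ω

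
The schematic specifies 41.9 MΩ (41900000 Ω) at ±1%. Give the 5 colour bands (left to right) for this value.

yellow, brown, white, green, brown

41900000 Ω = 419 × 10^5.
4 → yellow
1 → brown
9 → white
Multiplier 10^5 → green.
±1% tolerance → brown.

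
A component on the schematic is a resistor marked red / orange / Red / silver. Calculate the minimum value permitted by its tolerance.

2070 Ω

Red → 2 (first significant figure)
Orange → 3 (second significant figure)
Red → ×10^2 multiplier
Silver → ±10% tolerance
23 × 100 = 2300 Ω
Minimum = 2300 × (1 − 10/100) = 2070 Ω.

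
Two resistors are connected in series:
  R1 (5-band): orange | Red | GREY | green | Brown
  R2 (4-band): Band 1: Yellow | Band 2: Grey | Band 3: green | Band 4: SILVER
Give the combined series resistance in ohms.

R1: orange, red, grey → 328; green ×10^5 → 32800000 Ω.
R2: yellow, grey → 48; green ×10^5 → 4800000 Ω.
Series: 32800000 + 4800000 = 37600000 Ω.

37600000 Ω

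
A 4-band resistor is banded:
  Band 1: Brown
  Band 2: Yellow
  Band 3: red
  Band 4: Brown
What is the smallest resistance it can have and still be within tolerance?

1386 Ω

Brown → 1 (first significant figure)
Yellow → 4 (second significant figure)
Red → ×10^2 multiplier
Brown → ±1% tolerance
14 × 100 = 1400 Ω
Smallest = 1400 × (1 − 1/100) = 1386 Ω.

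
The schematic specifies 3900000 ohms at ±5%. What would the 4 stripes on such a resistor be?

3900000 Ω = 39 × 10^5.
3 → orange
9 → white
Multiplier 10^5 → green.
±5% tolerance → gold.

orange, white, green, gold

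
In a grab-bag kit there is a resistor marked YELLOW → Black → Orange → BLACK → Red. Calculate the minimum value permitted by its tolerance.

394.94 Ω

Yellow → 4 (first significant figure)
Black → 0 (second significant figure)
Orange → 3 (third significant figure)
Black → ×1 multiplier
Red → ±2% tolerance
403 × 1 = 403 Ω
Minimum = 403 × (1 − 2/100) = 394.94 Ω.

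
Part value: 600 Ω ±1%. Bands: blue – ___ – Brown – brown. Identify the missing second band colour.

black

600 Ω = 60 × 10^1.
The second band gives digit 0 of the significand, and 0 is black.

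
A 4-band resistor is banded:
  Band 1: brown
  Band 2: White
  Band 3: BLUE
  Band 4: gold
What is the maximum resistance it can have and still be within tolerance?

19950000 Ω

Brown → 1 (first significant figure)
White → 9 (second significant figure)
Blue → ×10^6 multiplier
Gold → ±5% tolerance
19 × 1000000 = 19000000 Ω
Maximum = 19000000 × (1 + 5/100) = 19950000 Ω.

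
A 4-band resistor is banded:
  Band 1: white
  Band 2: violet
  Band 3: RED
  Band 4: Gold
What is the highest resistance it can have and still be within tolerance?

10185 Ω

White → 9 (first significant figure)
Violet → 7 (second significant figure)
Red → ×10^2 multiplier
Gold → ±5% tolerance
97 × 100 = 9700 Ω
Highest = 9700 × (1 + 5/100) = 10185 Ω.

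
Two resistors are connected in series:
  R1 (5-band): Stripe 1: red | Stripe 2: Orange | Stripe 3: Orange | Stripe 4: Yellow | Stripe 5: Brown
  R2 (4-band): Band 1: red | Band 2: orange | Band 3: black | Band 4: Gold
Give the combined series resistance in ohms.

R1: red, orange, orange → 233; yellow ×10^4 → 2330000 Ω.
R2: red, orange → 23; black ×1 → 23 Ω.
Series: 2330000 + 23 = 2330023 Ω.

2330023 Ω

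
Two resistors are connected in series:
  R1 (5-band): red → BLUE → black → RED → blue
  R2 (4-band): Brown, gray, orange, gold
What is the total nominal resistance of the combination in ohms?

44000 Ω

R1: red, blue, black → 260; red ×10^2 → 26000 Ω.
R2: brown, grey → 18; orange ×10^3 → 18000 Ω.
Series: 26000 + 18000 = 44000 Ω.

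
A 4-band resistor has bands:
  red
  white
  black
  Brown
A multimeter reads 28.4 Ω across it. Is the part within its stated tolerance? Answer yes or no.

no

Red → 2 (first significant figure)
White → 9 (second significant figure)
Black → ×1 multiplier
Brown → ±1% tolerance
29 × 1 = 29 Ω
Allowed range: 28.71 Ω to 29.29 Ω.
28.4 Ω lies outside that range.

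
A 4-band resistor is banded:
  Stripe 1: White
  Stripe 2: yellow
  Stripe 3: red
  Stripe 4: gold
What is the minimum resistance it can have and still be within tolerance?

8930 Ω

White → 9 (first significant figure)
Yellow → 4 (second significant figure)
Red → ×10^2 multiplier
Gold → ±5% tolerance
94 × 100 = 9400 Ω
Minimum = 9400 × (1 − 5/100) = 8930 Ω.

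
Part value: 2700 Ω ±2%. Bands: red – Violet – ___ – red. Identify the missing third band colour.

red

2700 Ω = 27 × 10^2.
The third band is the multiplier, 10^2, which is red.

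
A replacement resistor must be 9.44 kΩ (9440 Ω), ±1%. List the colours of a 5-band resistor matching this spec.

9440 Ω = 944 × 10^1.
9 → white
4 → yellow
4 → yellow
Multiplier 10^1 → brown.
±1% tolerance → brown.

white, yellow, yellow, brown, brown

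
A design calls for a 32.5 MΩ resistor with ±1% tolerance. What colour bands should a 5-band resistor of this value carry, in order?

orange, red, green, green, brown

32500000 Ω = 325 × 10^5.
3 → orange
2 → red
5 → green
Multiplier 10^5 → green.
±1% tolerance → brown.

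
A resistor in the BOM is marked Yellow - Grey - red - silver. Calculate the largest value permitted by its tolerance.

Yellow → 4 (first significant figure)
Grey → 8 (second significant figure)
Red → ×10^2 multiplier
Silver → ±10% tolerance
48 × 100 = 4800 Ω
Largest = 4800 × (1 + 10/100) = 5280 Ω.

5280 Ω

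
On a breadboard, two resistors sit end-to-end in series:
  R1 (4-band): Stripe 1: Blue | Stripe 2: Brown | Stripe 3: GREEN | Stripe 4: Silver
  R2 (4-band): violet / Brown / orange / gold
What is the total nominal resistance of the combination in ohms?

R1: blue, brown → 61; green ×10^5 → 6100000 Ω.
R2: violet, brown → 71; orange ×10^3 → 71000 Ω.
Series: 6100000 + 71000 = 6171000 Ω.

6171000 Ω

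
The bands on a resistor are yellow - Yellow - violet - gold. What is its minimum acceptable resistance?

Yellow → 4 (first significant figure)
Yellow → 4 (second significant figure)
Violet → ×10^7 multiplier
Gold → ±5% tolerance
44 × 10000000 = 440000000 Ω
Minimum = 440000000 × (1 − 5/100) = 418000000 Ω.

418000000 Ω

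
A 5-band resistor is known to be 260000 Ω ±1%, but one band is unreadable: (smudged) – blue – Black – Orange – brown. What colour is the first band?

red

260000 Ω = 260 × 10^3.
The first band gives digit 2 of the significand, and 2 is red.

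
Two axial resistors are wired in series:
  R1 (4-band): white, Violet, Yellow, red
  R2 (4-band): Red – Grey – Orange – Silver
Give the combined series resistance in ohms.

R1: white, violet → 97; yellow ×10^4 → 970000 Ω.
R2: red, grey → 28; orange ×10^3 → 28000 Ω.
Series: 970000 + 28000 = 998000 Ω.

998000 Ω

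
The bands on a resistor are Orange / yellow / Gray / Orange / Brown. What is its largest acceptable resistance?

Orange → 3 (first significant figure)
Yellow → 4 (second significant figure)
Grey → 8 (third significant figure)
Orange → ×10^3 multiplier
Brown → ±1% tolerance
348 × 1000 = 348000 Ω
Largest = 348000 × (1 + 1/100) = 351480 Ω.

351480 Ω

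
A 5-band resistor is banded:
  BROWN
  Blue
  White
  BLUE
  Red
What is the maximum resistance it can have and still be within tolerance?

172380000 Ω

Brown → 1 (first significant figure)
Blue → 6 (second significant figure)
White → 9 (third significant figure)
Blue → ×10^6 multiplier
Red → ±2% tolerance
169 × 1000000 = 169000000 Ω
Maximum = 169000000 × (1 + 2/100) = 172380000 Ω.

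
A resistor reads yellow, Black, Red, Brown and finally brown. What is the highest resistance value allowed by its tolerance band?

Yellow → 4 (first significant figure)
Black → 0 (second significant figure)
Red → 2 (third significant figure)
Brown → ×10 multiplier
Brown → ±1% tolerance
402 × 10 = 4020 Ω
Highest = 4020 × (1 + 1/100) = 4060.2 Ω.

4060.2 Ω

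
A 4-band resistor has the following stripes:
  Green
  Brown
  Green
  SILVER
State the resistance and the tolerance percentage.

Green → 5 (first significant figure)
Brown → 1 (second significant figure)
Green → ×10^5 multiplier
Silver → ±10% tolerance
51 × 100000 = 5100000 Ω

5100000 Ω ±10%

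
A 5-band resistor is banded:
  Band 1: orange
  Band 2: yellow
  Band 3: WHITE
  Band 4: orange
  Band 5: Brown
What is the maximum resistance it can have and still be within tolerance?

Orange → 3 (first significant figure)
Yellow → 4 (second significant figure)
White → 9 (third significant figure)
Orange → ×10^3 multiplier
Brown → ±1% tolerance
349 × 1000 = 349000 Ω
Maximum = 349000 × (1 + 1/100) = 352490 Ω.

352490 Ω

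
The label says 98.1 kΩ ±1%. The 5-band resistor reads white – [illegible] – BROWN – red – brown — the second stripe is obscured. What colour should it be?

98100 Ω = 981 × 10^2.
The second band gives digit 8 of the significand, and 8 is grey.

grey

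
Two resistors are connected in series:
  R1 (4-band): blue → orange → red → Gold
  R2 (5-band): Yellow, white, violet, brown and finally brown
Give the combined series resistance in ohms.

R1: blue, orange → 63; red ×10^2 → 6300 Ω.
R2: yellow, white, violet → 497; brown ×10 → 4970 Ω.
Series: 6300 + 4970 = 11270 Ω.

11270 Ω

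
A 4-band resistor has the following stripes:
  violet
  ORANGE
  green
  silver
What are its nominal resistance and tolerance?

7300000 Ω ±10%

Violet → 7 (first significant figure)
Orange → 3 (second significant figure)
Green → ×10^5 multiplier
Silver → ±10% tolerance
73 × 100000 = 7300000 Ω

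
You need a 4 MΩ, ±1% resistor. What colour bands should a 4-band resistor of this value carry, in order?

4000000 Ω = 40 × 10^5.
4 → yellow
0 → black
Multiplier 10^5 → green.
±1% tolerance → brown.

yellow, black, green, brown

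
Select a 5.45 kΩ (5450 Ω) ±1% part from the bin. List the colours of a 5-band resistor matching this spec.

5450 Ω = 545 × 10^1.
5 → green
4 → yellow
5 → green
Multiplier 10^1 → brown.
±1% tolerance → brown.

green, yellow, green, brown, brown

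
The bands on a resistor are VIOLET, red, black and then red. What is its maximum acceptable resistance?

Violet → 7 (first significant figure)
Red → 2 (second significant figure)
Black → ×1 multiplier
Red → ±2% tolerance
72 × 1 = 72 Ω
Maximum = 72 × (1 + 2/100) = 73.44 Ω.

73.44 Ω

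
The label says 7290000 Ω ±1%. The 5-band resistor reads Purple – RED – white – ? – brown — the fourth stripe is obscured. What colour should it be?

7290000 Ω = 729 × 10^4.
The fourth band is the multiplier, 10^4, which is yellow.

yellow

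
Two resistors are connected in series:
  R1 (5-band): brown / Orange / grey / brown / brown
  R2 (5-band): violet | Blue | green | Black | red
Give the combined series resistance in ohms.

2145 Ω

R1: brown, orange, grey → 138; brown ×10 → 1380 Ω.
R2: violet, blue, green → 765; black ×1 → 765 Ω.
Series: 1380 + 765 = 2145 Ω.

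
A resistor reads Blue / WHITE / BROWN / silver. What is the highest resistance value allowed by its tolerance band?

759 Ω

Blue → 6 (first significant figure)
White → 9 (second significant figure)
Brown → ×10 multiplier
Silver → ±10% tolerance
69 × 10 = 690 Ω
Highest = 690 × (1 + 10/100) = 759 Ω.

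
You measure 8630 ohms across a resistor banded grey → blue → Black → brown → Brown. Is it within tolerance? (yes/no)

yes

Grey → 8 (first significant figure)
Blue → 6 (second significant figure)
Black → 0 (third significant figure)
Brown → ×10 multiplier
Brown → ±1% tolerance
860 × 10 = 8600 Ω
Allowed range: 8514 Ω to 8686 Ω.
8630 ohms lies inside that range.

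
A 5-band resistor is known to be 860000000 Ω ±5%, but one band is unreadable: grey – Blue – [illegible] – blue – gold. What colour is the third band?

860000000 Ω = 860 × 10^6.
The third band gives digit 0 of the significand, and 0 is black.

black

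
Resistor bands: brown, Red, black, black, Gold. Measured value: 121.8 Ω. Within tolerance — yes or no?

Brown → 1 (first significant figure)
Red → 2 (second significant figure)
Black → 0 (third significant figure)
Black → ×1 multiplier
Gold → ±5% tolerance
120 × 1 = 120 Ω
Allowed range: 114 Ω to 126 Ω.
121.8 Ω lies inside that range.

yes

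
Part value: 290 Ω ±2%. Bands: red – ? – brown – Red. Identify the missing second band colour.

white

290 Ω = 29 × 10^1.
The second band gives digit 9 of the significand, and 9 is white.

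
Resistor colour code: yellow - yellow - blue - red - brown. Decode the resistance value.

44600 Ω

Yellow → 4 (first significant figure)
Yellow → 4 (second significant figure)
Blue → 6 (third significant figure)
Red → ×10^2 multiplier
446 × 100 = 44600 Ω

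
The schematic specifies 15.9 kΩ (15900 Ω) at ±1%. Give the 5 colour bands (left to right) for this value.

15900 Ω = 159 × 10^2.
1 → brown
5 → green
9 → white
Multiplier 10^2 → red.
±1% tolerance → brown.

brown, green, white, red, brown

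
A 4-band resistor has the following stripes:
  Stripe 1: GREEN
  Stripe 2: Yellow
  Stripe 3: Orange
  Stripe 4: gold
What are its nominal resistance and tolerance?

54000 Ω ±5%

Green → 5 (first significant figure)
Yellow → 4 (second significant figure)
Orange → ×10^3 multiplier
Gold → ±5% tolerance
54 × 1000 = 54000 Ω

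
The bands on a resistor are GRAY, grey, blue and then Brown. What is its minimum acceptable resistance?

87120000 Ω

Grey → 8 (first significant figure)
Grey → 8 (second significant figure)
Blue → ×10^6 multiplier
Brown → ±1% tolerance
88 × 1000000 = 88000000 Ω
Minimum = 88000000 × (1 − 1/100) = 87120000 Ω.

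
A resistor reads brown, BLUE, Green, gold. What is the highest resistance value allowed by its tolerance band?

Brown → 1 (first significant figure)
Blue → 6 (second significant figure)
Green → ×10^5 multiplier
Gold → ±5% tolerance
16 × 100000 = 1600000 Ω
Highest = 1600000 × (1 + 5/100) = 1680000 Ω.

1680000 Ω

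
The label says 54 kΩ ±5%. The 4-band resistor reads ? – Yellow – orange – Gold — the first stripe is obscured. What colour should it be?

54000 Ω = 54 × 10^3.
The first band gives digit 5 of the significand, and 5 is green.

green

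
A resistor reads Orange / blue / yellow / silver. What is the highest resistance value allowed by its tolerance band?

Orange → 3 (first significant figure)
Blue → 6 (second significant figure)
Yellow → ×10^4 multiplier
Silver → ±10% tolerance
36 × 10000 = 360000 Ω
Highest = 360000 × (1 + 10/100) = 396000 Ω.

396000 Ω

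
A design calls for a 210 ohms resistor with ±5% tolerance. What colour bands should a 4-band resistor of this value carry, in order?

210 Ω = 21 × 10^1.
2 → red
1 → brown
Multiplier 10^1 → brown.
±5% tolerance → gold.

red, brown, brown, gold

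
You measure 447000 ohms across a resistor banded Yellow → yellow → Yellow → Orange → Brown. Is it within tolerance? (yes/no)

yes

Yellow → 4 (first significant figure)
Yellow → 4 (second significant figure)
Yellow → 4 (third significant figure)
Orange → ×10^3 multiplier
Brown → ±1% tolerance
444 × 1000 = 444000 Ω
Allowed range: 439560 Ω to 448440 Ω.
447000 ohms lies inside that range.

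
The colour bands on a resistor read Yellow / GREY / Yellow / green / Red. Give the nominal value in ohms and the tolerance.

48400000 Ω ±2%

Yellow → 4 (first significant figure)
Grey → 8 (second significant figure)
Yellow → 4 (third significant figure)
Green → ×10^5 multiplier
Red → ±2% tolerance
484 × 100000 = 48400000 Ω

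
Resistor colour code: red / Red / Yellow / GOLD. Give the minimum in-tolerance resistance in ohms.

Red → 2 (first significant figure)
Red → 2 (second significant figure)
Yellow → ×10^4 multiplier
Gold → ±5% tolerance
22 × 10000 = 220000 Ω
Minimum = 220000 × (1 − 5/100) = 209000 Ω.

209000 Ω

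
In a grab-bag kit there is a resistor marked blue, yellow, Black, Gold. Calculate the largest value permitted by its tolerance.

Blue → 6 (first significant figure)
Yellow → 4 (second significant figure)
Black → ×1 multiplier
Gold → ±5% tolerance
64 × 1 = 64 Ω
Largest = 64 × (1 + 5/100) = 67.2 Ω.

67.2 Ω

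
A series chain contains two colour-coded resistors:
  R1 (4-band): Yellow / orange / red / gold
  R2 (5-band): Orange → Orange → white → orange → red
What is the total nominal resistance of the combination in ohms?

R1: yellow, orange → 43; red ×10^2 → 4300 Ω.
R2: orange, orange, white → 339; orange ×10^3 → 339000 Ω.
Series: 4300 + 339000 = 343300 Ω.

343300 Ω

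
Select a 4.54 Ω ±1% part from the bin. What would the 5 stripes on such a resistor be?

yellow, green, yellow, silver, brown

4.54 Ω = 454 × 10^-2.
4 → yellow
5 → green
4 → yellow
Multiplier 10^-2 → silver.
±1% tolerance → brown.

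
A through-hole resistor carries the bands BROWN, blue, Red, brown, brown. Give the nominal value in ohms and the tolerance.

Brown → 1 (first significant figure)
Blue → 6 (second significant figure)
Red → 2 (third significant figure)
Brown → ×10 multiplier
Brown → ±1% tolerance
162 × 10 = 1620 Ω

1620 Ω ±1%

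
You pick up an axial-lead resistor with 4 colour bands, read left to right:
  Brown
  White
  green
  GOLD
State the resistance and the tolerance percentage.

Brown → 1 (first significant figure)
White → 9 (second significant figure)
Green → ×10^5 multiplier
Gold → ±5% tolerance
19 × 100000 = 1900000 Ω

1900000 Ω ±5%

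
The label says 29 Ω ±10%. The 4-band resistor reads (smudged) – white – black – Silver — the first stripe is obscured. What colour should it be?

red

29 Ω = 29 × 10^0.
The first band gives digit 2 of the significand, and 2 is red.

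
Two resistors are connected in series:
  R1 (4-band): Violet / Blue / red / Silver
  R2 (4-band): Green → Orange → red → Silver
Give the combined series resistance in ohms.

12900 Ω

R1: violet, blue → 76; red ×10^2 → 7600 Ω.
R2: green, orange → 53; red ×10^2 → 5300 Ω.
Series: 7600 + 5300 = 12900 Ω.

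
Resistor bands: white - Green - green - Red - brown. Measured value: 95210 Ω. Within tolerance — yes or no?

yes

White → 9 (first significant figure)
Green → 5 (second significant figure)
Green → 5 (third significant figure)
Red → ×10^2 multiplier
Brown → ±1% tolerance
955 × 100 = 95500 Ω
Allowed range: 94545 Ω to 96455 Ω.
95210 Ω lies inside that range.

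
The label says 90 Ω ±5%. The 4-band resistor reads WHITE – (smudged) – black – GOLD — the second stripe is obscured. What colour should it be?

black

90 Ω = 90 × 10^0.
The second band gives digit 0 of the significand, and 0 is black.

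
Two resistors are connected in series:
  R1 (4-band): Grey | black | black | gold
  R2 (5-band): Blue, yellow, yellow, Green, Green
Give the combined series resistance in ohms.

64400080 Ω

R1: grey, black → 80; black ×1 → 80 Ω.
R2: blue, yellow, yellow → 644; green ×10^5 → 64400000 Ω.
Series: 80 + 64400000 = 64400080 Ω.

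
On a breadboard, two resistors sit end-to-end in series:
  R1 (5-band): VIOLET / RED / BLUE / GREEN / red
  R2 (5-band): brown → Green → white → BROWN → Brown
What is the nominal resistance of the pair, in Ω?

72601590 Ω

R1: violet, red, blue → 726; green ×10^5 → 72600000 Ω.
R2: brown, green, white → 159; brown ×10 → 1590 Ω.
Series: 72600000 + 1590 = 72601590 Ω.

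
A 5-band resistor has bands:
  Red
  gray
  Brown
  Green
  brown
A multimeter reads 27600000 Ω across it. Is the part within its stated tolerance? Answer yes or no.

Red → 2 (first significant figure)
Grey → 8 (second significant figure)
Brown → 1 (third significant figure)
Green → ×10^5 multiplier
Brown → ±1% tolerance
281 × 100000 = 28100000 Ω
Allowed range: 27819000 Ω to 28381000 Ω.
27600000 Ω lies outside that range.

no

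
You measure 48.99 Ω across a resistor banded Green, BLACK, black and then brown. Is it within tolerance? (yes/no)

no

Green → 5 (first significant figure)
Black → 0 (second significant figure)
Black → ×1 multiplier
Brown → ±1% tolerance
50 × 1 = 50 Ω
Allowed range: 49.5 Ω to 50.5 Ω.
48.99 Ω lies outside that range.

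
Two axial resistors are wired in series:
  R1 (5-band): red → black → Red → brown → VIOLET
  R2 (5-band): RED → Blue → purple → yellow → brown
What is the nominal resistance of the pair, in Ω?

2672020 Ω

R1: red, black, red → 202; brown ×10 → 2020 Ω.
R2: red, blue, violet → 267; yellow ×10^4 → 2670000 Ω.
Series: 2020 + 2670000 = 2672020 Ω.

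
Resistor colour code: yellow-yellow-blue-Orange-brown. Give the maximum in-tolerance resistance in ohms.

Yellow → 4 (first significant figure)
Yellow → 4 (second significant figure)
Blue → 6 (third significant figure)
Orange → ×10^3 multiplier
Brown → ±1% tolerance
446 × 1000 = 446000 Ω
Maximum = 446000 × (1 + 1/100) = 450460 Ω.

450460 Ω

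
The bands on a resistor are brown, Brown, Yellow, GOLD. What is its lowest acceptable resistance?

104500 Ω

Brown → 1 (first significant figure)
Brown → 1 (second significant figure)
Yellow → ×10^4 multiplier
Gold → ±5% tolerance
11 × 10000 = 110000 Ω
Lowest = 110000 × (1 − 5/100) = 104500 Ω.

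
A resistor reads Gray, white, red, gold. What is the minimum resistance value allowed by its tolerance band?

Grey → 8 (first significant figure)
White → 9 (second significant figure)
Red → ×10^2 multiplier
Gold → ±5% tolerance
89 × 100 = 8900 Ω
Minimum = 8900 × (1 − 5/100) = 8455 Ω.

8455 Ω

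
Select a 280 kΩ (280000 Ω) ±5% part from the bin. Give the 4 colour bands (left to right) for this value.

280000 Ω = 28 × 10^4.
2 → red
8 → grey
Multiplier 10^4 → yellow.
±5% tolerance → gold.

red, grey, yellow, gold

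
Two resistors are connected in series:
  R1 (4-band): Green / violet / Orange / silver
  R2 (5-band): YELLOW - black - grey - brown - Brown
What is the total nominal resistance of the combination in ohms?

R1: green, violet → 57; orange ×10^3 → 57000 Ω.
R2: yellow, black, grey → 408; brown ×10 → 4080 Ω.
Series: 57000 + 4080 = 61080 Ω.

61080 Ω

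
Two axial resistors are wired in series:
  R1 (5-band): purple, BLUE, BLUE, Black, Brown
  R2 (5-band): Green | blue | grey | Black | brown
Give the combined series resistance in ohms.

R1: violet, blue, blue → 766; black ×1 → 766 Ω.
R2: green, blue, grey → 568; black ×1 → 568 Ω.
Series: 766 + 568 = 1334 Ω.

1334 Ω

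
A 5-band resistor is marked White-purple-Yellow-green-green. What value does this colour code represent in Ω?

97400000 Ω

White → 9 (first significant figure)
Violet → 7 (second significant figure)
Yellow → 4 (third significant figure)
Green → ×10^5 multiplier
974 × 100000 = 97400000 Ω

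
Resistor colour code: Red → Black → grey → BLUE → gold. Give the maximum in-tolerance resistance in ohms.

Red → 2 (first significant figure)
Black → 0 (second significant figure)
Grey → 8 (third significant figure)
Blue → ×10^6 multiplier
Gold → ±5% tolerance
208 × 1000000 = 208000000 Ω
Maximum = 208000000 × (1 + 5/100) = 218400000 Ω.

218400000 Ω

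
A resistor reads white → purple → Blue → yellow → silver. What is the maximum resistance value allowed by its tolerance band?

10736000 Ω

White → 9 (first significant figure)
Violet → 7 (second significant figure)
Blue → 6 (third significant figure)
Yellow → ×10^4 multiplier
Silver → ±10% tolerance
976 × 10000 = 9760000 Ω
Maximum = 9760000 × (1 + 10/100) = 10736000 Ω.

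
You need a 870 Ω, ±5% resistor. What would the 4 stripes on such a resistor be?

870 Ω = 87 × 10^1.
8 → grey
7 → violet
Multiplier 10^1 → brown.
±5% tolerance → gold.

grey, violet, brown, gold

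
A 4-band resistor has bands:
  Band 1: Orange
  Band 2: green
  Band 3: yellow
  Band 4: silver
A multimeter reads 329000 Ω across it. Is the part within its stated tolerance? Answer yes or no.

Orange → 3 (first significant figure)
Green → 5 (second significant figure)
Yellow → ×10^4 multiplier
Silver → ±10% tolerance
35 × 10000 = 350000 Ω
Allowed range: 315000 Ω to 385000 Ω.
329000 Ω lies inside that range.

yes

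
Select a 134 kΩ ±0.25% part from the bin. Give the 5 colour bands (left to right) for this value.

brown, orange, yellow, orange, blue

134000 Ω = 134 × 10^3.
1 → brown
3 → orange
4 → yellow
Multiplier 10^3 → orange.
±0.25% tolerance → blue.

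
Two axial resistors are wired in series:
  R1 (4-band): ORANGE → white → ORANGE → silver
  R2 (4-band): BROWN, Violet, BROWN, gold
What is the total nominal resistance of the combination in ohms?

R1: orange, white → 39; orange ×10^3 → 39000 Ω.
R2: brown, violet → 17; brown ×10 → 170 Ω.
Series: 39000 + 170 = 39170 Ω.

39170 Ω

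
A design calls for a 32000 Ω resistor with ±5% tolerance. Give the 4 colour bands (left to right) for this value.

32000 Ω = 32 × 10^3.
3 → orange
2 → red
Multiplier 10^3 → orange.
±5% tolerance → gold.

orange, red, orange, gold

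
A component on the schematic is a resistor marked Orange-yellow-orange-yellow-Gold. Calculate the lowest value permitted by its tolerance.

3258500 Ω

Orange → 3 (first significant figure)
Yellow → 4 (second significant figure)
Orange → 3 (third significant figure)
Yellow → ×10^4 multiplier
Gold → ±5% tolerance
343 × 10000 = 3430000 Ω
Lowest = 3430000 × (1 − 5/100) = 3258500 Ω.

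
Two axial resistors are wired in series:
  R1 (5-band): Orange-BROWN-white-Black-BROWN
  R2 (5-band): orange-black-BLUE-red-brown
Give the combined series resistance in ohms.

30919 Ω

R1: orange, brown, white → 319; black ×1 → 319 Ω.
R2: orange, black, blue → 306; red ×10^2 → 30600 Ω.
Series: 319 + 30600 = 30919 Ω.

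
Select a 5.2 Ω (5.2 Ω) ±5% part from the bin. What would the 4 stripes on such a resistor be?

green, red, gold, gold

5.2 Ω = 52 × 10^-1.
5 → green
2 → red
Multiplier 10^-1 → gold.
±5% tolerance → gold.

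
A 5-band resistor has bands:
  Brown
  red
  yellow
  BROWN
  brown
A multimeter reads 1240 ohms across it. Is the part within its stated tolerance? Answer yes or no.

yes

Brown → 1 (first significant figure)
Red → 2 (second significant figure)
Yellow → 4 (third significant figure)
Brown → ×10 multiplier
Brown → ±1% tolerance
124 × 10 = 1240 Ω
Allowed range: 1227.6 Ω to 1252.4 Ω.
1240 ohms lies inside that range.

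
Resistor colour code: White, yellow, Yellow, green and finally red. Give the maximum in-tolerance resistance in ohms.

White → 9 (first significant figure)
Yellow → 4 (second significant figure)
Yellow → 4 (third significant figure)
Green → ×10^5 multiplier
Red → ±2% tolerance
944 × 100000 = 94400000 Ω
Maximum = 94400000 × (1 + 2/100) = 96288000 Ω.

96288000 Ω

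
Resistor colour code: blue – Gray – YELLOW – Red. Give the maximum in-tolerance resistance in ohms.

Blue → 6 (first significant figure)
Grey → 8 (second significant figure)
Yellow → ×10^4 multiplier
Red → ±2% tolerance
68 × 10000 = 680000 Ω
Maximum = 680000 × (1 + 2/100) = 693600 Ω.

693600 Ω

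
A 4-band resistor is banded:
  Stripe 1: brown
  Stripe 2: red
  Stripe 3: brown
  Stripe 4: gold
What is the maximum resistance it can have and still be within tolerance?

Brown → 1 (first significant figure)
Red → 2 (second significant figure)
Brown → ×10 multiplier
Gold → ±5% tolerance
12 × 10 = 120 Ω
Maximum = 120 × (1 + 5/100) = 126 Ω.

126 Ω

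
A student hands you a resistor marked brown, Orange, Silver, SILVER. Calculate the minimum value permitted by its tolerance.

0.117 Ω

Brown → 1 (first significant figure)
Orange → 3 (second significant figure)
Silver → ×0.01 multiplier
Silver → ±10% tolerance
13 × 0.01 = 0.13 Ω
Minimum = 0.13 × (1 − 10/100) = 0.117 Ω.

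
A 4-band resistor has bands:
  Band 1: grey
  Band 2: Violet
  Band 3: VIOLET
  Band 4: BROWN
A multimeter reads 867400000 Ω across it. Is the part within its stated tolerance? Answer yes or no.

Grey → 8 (first significant figure)
Violet → 7 (second significant figure)
Violet → ×10^7 multiplier
Brown → ±1% tolerance
87 × 10000000 = 870000000 Ω
Allowed range: 861300000 Ω to 878700000 Ω.
867400000 Ω lies inside that range.

yes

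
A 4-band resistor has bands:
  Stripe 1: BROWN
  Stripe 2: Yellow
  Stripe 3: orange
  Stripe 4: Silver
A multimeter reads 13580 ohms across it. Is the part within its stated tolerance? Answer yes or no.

Brown → 1 (first significant figure)
Yellow → 4 (second significant figure)
Orange → ×10^3 multiplier
Silver → ±10% tolerance
14 × 1000 = 14000 Ω
Allowed range: 12600 Ω to 15400 Ω.
13580 ohms lies inside that range.

yes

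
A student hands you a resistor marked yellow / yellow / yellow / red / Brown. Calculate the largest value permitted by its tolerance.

Yellow → 4 (first significant figure)
Yellow → 4 (second significant figure)
Yellow → 4 (third significant figure)
Red → ×10^2 multiplier
Brown → ±1% tolerance
444 × 100 = 44400 Ω
Largest = 44400 × (1 + 1/100) = 44844 Ω.

44844 Ω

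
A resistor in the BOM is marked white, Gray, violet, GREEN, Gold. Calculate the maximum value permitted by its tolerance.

103635000 Ω

White → 9 (first significant figure)
Grey → 8 (second significant figure)
Violet → 7 (third significant figure)
Green → ×10^5 multiplier
Gold → ±5% tolerance
987 × 100000 = 98700000 Ω
Maximum = 98700000 × (1 + 5/100) = 103635000 Ω.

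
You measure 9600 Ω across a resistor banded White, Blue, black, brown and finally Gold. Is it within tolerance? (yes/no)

yes

White → 9 (first significant figure)
Blue → 6 (second significant figure)
Black → 0 (third significant figure)
Brown → ×10 multiplier
Gold → ±5% tolerance
960 × 10 = 9600 Ω
Allowed range: 9120 Ω to 10080 Ω.
9600 Ω lies inside that range.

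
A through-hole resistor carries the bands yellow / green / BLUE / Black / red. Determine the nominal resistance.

Yellow → 4 (first significant figure)
Green → 5 (second significant figure)
Blue → 6 (third significant figure)
Black → ×1 multiplier
456 × 1 = 456 Ω

456 Ω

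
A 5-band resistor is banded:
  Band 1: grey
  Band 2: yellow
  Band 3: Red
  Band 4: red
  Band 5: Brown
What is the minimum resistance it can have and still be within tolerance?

Grey → 8 (first significant figure)
Yellow → 4 (second significant figure)
Red → 2 (third significant figure)
Red → ×10^2 multiplier
Brown → ±1% tolerance
842 × 100 = 84200 Ω
Minimum = 84200 × (1 − 1/100) = 83358 Ω.

83358 Ω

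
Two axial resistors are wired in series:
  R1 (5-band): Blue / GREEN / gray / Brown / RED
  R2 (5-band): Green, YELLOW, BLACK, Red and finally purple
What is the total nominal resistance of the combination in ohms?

R1: blue, green, grey → 658; brown ×10 → 6580 Ω.
R2: green, yellow, black → 540; red ×10^2 → 54000 Ω.
Series: 6580 + 54000 = 60580 Ω.

60580 Ω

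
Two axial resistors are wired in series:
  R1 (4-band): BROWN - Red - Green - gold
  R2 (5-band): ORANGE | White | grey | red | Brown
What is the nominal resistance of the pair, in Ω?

1239800 Ω

R1: brown, red → 12; green ×10^5 → 1200000 Ω.
R2: orange, white, grey → 398; red ×10^2 → 39800 Ω.
Series: 1200000 + 39800 = 1239800 Ω.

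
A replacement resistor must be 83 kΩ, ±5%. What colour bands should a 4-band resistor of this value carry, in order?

83000 Ω = 83 × 10^3.
8 → grey
3 → orange
Multiplier 10^3 → orange.
±5% tolerance → gold.

grey, orange, orange, gold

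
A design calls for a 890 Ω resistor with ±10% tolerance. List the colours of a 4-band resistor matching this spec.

grey, white, brown, silver

890 Ω = 89 × 10^1.
8 → grey
9 → white
Multiplier 10^1 → brown.
±10% tolerance → silver.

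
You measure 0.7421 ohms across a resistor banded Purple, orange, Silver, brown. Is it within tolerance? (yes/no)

Violet → 7 (first significant figure)
Orange → 3 (second significant figure)
Silver → ×0.01 multiplier
Brown → ±1% tolerance
73 × 0.01 = 0.73 Ω
Allowed range: 0.7227 Ω to 0.7373 Ω.
0.7421 ohms lies outside that range.

no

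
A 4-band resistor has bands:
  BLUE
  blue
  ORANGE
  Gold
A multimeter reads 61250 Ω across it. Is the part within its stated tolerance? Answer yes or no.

Blue → 6 (first significant figure)
Blue → 6 (second significant figure)
Orange → ×10^3 multiplier
Gold → ±5% tolerance
66 × 1000 = 66000 Ω
Allowed range: 62700 Ω to 69300 Ω.
61250 Ω lies outside that range.

no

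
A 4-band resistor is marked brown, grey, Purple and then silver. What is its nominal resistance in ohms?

180000000 Ω

Brown → 1 (first significant figure)
Grey → 8 (second significant figure)
Violet → ×10^7 multiplier
18 × 10000000 = 180000000 Ω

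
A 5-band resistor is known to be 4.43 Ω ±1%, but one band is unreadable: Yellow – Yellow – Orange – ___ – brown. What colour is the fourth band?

silver

4.43 Ω = 443 × 10^-2.
The fourth band is the multiplier, 10^-2, which is silver.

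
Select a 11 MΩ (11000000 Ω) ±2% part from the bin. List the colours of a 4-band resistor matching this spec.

brown, brown, blue, red

11000000 Ω = 11 × 10^6.
1 → brown
1 → brown
Multiplier 10^6 → blue.
±2% tolerance → red.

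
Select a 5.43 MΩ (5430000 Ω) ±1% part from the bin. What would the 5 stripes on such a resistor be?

5430000 Ω = 543 × 10^4.
5 → green
4 → yellow
3 → orange
Multiplier 10^4 → yellow.
±1% tolerance → brown.

green, yellow, orange, yellow, brown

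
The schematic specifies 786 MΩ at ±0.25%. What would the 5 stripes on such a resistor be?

violet, grey, blue, blue, blue

786000000 Ω = 786 × 10^6.
7 → violet
8 → grey
6 → blue
Multiplier 10^6 → blue.
±0.25% tolerance → blue.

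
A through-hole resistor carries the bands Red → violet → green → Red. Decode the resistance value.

Red → 2 (first significant figure)
Violet → 7 (second significant figure)
Green → ×10^5 multiplier
27 × 100000 = 2700000 Ω

2700000 Ω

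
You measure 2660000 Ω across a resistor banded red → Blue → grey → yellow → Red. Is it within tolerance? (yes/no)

yes

Red → 2 (first significant figure)
Blue → 6 (second significant figure)
Grey → 8 (third significant figure)
Yellow → ×10^4 multiplier
Red → ±2% tolerance
268 × 10000 = 2680000 Ω
Allowed range: 2626400 Ω to 2733600 Ω.
2660000 Ω lies inside that range.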